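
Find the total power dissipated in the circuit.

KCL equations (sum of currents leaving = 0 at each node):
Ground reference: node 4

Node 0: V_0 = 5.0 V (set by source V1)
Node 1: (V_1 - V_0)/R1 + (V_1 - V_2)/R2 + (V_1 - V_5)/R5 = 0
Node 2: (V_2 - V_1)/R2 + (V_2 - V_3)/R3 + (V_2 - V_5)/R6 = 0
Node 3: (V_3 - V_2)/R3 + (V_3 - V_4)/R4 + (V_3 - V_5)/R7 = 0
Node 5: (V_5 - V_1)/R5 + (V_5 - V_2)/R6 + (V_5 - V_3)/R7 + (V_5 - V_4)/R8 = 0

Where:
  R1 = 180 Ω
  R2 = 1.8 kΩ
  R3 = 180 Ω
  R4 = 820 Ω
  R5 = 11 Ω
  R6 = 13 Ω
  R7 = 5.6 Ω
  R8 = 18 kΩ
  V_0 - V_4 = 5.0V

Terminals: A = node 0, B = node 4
Nodal analysis, taking node 4 as the 0 V reference.
Source V1 fixes V_0 = 5 V.
KCL at each unknown node (sum of currents leaving = 0; resistances in Ω):
  Node 1: (V_1 - 5)/180 + (V_1 - V_2)/1800 + (V_1 - V_5)/11 = 0
  Node 2: (V_2 - V_1)/1800 + (V_2 - V_3)/180 + (V_2 - V_5)/13 = 0
  Node 3: (V_3 - V_2)/180 + (V_3 - 0)/820 + (V_3 - V_5)/5.6 = 0
  Node 5: (V_5 - V_1)/11 + (V_5 - V_2)/13 + (V_5 - V_3)/5.6 + (V_5 - 0)/18000 = 0
Collecting terms (coefficients in siemens):
  0.09702·V_1 - 0.0005556·V_2 - 0.09091·V_5 = 0.02778
  0.08303·V_2 - 0.0005556·V_1 - 0.005556·V_3 - 0.07692·V_5 = 0
  0.1853·V_3 - 0.005556·V_2 - 0.1786·V_5 = 0
  0.3465·V_5 - 0.09091·V_1 - 0.07692·V_2 - 0.1786·V_3 = 0
Solving these 4 simultaneous equations (Gaussian elimination) gives:
  V_1 = 4.082 V, V_2 = 4.025 V, V_3 = 4 V, V_5 = 4.026 V
Power in each resistor, P = (ΔV)²/R:
  P_R1 = (5 - 4.082)²/180 = 0.004684 W
  P_R2 = (4.082 - 4.025)²/1800 = 0.000001815 W
  P_R3 = (4.025 - 4)²/180 = 0.000003508 W
  P_R4 = (4 - 0)²/820 = 0.01951 W
  P_R5 = (4.082 - 4.026)²/11 = 0.0002827 W
  P_R6 = (4.025 - 4.026)²/13 = 0.0000001512 W
  P_R7 = (4 - 4.026)²/5.6 = 0.0001257 W
  P_R8 = (0 - 4.026)²/18000 = 0.0009005 W
P_total = P_R1 + P_R2 + P_R3 + P_R4 + P_R5 + P_R6 + P_R7 + P_R8 = 0.02551 W

Final answer: 0.02551 W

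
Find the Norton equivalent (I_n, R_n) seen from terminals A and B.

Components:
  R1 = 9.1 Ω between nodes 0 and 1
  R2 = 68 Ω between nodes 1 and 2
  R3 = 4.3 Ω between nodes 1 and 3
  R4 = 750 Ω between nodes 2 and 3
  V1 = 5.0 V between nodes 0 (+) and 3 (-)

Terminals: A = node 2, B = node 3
Find the Thévenin equivalent first; then I_n = V_th/R_th and R_n = R_th.
Step 1 — V_th is the open-circuit voltage V_A - V_B (nothing connected across the terminals).
Nodal analysis, taking node 3 as the 0 V reference.
Source V1 fixes V_0 = 5 V.
KCL at each unknown node (sum of currents leaving = 0; resistances in Ω):
  Node 1: (V_1 - 5)/9.1 + (V_1 - V_2)/68 + (V_1 - 0)/4.3 = 0
  Node 2: (V_2 - V_1)/68 + (V_2 - 0)/750 = 0
Collecting terms (coefficients in siemens):
  0.3572·V_1 - 0.01471·V_2 = 0.5495
  0.01604·V_2 - 0.01471·V_1 = 0
Determinant D = (0.3572)(0.01604) - (-0.01471)(-0.01471) = 0.005512
V_1 = [(0.5495)(0.01604) - (-0.01471)(0)]/D = 1.599 V
V_2 = [(0.3572)(0) - (0.5495)(-0.01471)]/D = 1.466 V
V_th = V_2 - V_3 = 1.466 - 0 = 1.466 V
Step 2 — R_th: zero the source — replace V1 by a short circuit (node 3 merges into node 0) — and find the resistance seen between A (node 2) and B (node 0).
Reduce the network between node 2 (A) and node 0 (B) by series/parallel combination:
  Rp1 = R1 ‖ R3 (parallel, both between nodes 0 and 1) = 1/(1/9.1 + 1/4.3) = 2.92 Ω
  Rs1 = R2 + Rp1 (series, joined only at node 1) = 68 + 2.92 = 70.92 Ω
  Rp2 = R4 ‖ Rs1 (parallel, both between nodes 0 and 2) = 1/(1/750 + 1/70.92) = 64.79 Ω
R_th = 64.79 Ω
I_n = V_th/R_th = 1.466/64.79 = 0.02262 A, and R_n = R_th = 64.79 Ω

Final answer: I_n = 0.02262 A, R_n = 64.79 Ω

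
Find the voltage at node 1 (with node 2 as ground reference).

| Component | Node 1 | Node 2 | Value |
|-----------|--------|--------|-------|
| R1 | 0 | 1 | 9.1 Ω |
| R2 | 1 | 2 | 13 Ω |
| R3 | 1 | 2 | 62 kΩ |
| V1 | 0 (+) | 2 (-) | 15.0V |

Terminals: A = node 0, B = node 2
Nodal analysis, taking node 2 as the 0 V reference.
Source V1 fixes V_0 = 15 V.
KCL at each unknown node (sum of currents leaving = 0; resistances in Ω):
  Node 1: (V_1 - 15)/9.1 + (V_1 - 0)/13 + (V_1 - 0)/62000 = 0
Collecting terms: 0.1868 × V_1 = 1.648  =>  V_1 = 8.823 V
The requested potential is V_1 = 8.823 V.

Final answer: V_1 = 8.823 V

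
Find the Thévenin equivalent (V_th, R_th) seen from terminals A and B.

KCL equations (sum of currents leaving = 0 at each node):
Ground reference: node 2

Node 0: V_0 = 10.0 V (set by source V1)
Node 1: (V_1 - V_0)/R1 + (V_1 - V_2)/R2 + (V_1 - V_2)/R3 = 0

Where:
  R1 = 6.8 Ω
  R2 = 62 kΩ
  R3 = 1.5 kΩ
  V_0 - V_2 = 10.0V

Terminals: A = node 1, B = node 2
Step 1 — V_th is the open-circuit voltage V_A - V_B (nothing connected across the terminals).
Nodal analysis, taking node 2 as the 0 V reference.
Source V1 fixes V_0 = 10 V.
KCL at each unknown node (sum of currents leaving = 0; resistances in Ω):
  Node 1: (V_1 - 10)/6.8 + (V_1 - 0)/62000 + (V_1 - 0)/1500 = 0
Collecting terms: 0.1477 × V_1 = 1.471  =>  V_1 = 9.954 V
V_th = V_1 - V_2 = 9.954 - 0 = 9.954 V
Step 2 — R_th: zero the source — replace V1 by a short circuit (node 2 merges into node 0) — and find the resistance seen between A (node 1) and B (node 0).
Reduce the network between node 1 (A) and node 0 (B) by series/parallel combination:
  Rp1 = R1 ‖ R2 ‖ R3 (parallel, all between nodes 0 and 1) = 1/(1/6.8 + 1/62000 + 1/1500) = 6.769 Ω
R_th = 6.769 Ω

Final answer: V_th = 9.954 V, R_th = 6.769 Ω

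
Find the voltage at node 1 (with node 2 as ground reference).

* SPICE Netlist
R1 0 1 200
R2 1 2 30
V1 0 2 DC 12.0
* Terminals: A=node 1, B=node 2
Nodal analysis, taking node 2 as the 0 V reference.
Source V1 fixes V_0 = 12 V.
KCL at each unknown node (sum of currents leaving = 0; resistances in Ω):
  Node 1: (V_1 - 12)/200 + (V_1 - 0)/30 = 0
Collecting terms: 0.03833 × V_1 = 0.06  =>  V_1 = 1.565 V
The requested potential is V_1 = 1.565 V.

Final answer: V_1 = 1.565 V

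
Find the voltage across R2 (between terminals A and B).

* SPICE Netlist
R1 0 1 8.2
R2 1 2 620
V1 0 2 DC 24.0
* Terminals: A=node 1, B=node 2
R1 and R2 are in series across V1 (node 0 → node 1 → node 2), and the output A–B is taken across R2, so this is a voltage divider.
Series current: I = V1/(R1 + R2) = 24/(8.2 + 620) = 24/628.2 = 0.0382 A
V_R2 = I × R2 = V1 × R2/(R1 + R2) = 24 × 620/628.2 = 23.69 V

Final answer: 23.69 V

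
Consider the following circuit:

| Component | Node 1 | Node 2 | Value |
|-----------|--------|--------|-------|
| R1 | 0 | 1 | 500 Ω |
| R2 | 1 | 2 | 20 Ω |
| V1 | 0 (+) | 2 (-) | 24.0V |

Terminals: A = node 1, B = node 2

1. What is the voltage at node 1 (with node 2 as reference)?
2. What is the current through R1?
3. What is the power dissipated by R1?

Nodal analysis, taking node 2 as the 0 V reference.
Source V1 fixes V_0 = 24 V.
KCL at each unknown node (sum of currents leaving = 0; resistances in Ω):
  Node 1: (V_1 - 24)/500 + (V_1 - 0)/20 = 0
Collecting terms: 0.052 × V_1 = 0.048  =>  V_1 = 0.9231 V
Part 1:
  Read off the nodal solution: V_1 = 0.9231 V
Part 2:
  I_R1 = (V_0 - V_1)/R1 = (24 - 0.9231)/500 = 0.04615 A
  Magnitude: I_R1 = 0.04615 A
Part 3:
  I_R1 = (V_0 - V_1)/R1 = (24 - 0.9231)/500 = 0.04615 A
  P_R1 = I_R1² × R1 = (0.04615)² × 500 = 1.065 W

Final answers:
1. V_1 = 0.9231 V
2. I_R1 = 0.04615 A
3. P_R1 = 1.065 W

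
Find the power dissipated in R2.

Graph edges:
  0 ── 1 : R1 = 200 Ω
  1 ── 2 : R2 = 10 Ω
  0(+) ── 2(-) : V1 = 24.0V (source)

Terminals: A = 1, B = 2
Nodal analysis, taking node 2 as the 0 V reference.
Source V1 fixes V_0 = 24 V.
KCL at each unknown node (sum of currents leaving = 0; resistances in Ω):
  Node 1: (V_1 - 24)/200 + (V_1 - 0)/10 = 0
Collecting terms: 0.105 × V_1 = 0.12  =>  V_1 = 1.143 V
I_R2 = (V_1 - V_2)/R2 = (1.143 - 0)/10 = 0.1143 A
P_R2 = I_R2² × R2 = (0.1143)² × 10 = 0.1306 W

Final answer: 0.1306 W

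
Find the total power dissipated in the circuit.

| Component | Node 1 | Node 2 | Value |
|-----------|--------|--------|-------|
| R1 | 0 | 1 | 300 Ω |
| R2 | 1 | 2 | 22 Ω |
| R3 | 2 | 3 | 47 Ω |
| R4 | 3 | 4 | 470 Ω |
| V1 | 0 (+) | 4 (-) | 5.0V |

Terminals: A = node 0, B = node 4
Nodal analysis, taking node 4 as the 0 V reference.
Source V1 fixes V_0 = 5 V.
KCL at each unknown node (sum of currents leaving = 0; resistances in Ω):
  Node 1: (V_1 - 5)/300 + (V_1 - V_2)/22 = 0
  Node 2: (V_2 - V_1)/22 + (V_2 - V_3)/47 = 0
  Node 3: (V_3 - V_2)/47 + (V_3 - 0)/470 = 0
Collecting terms (coefficients in siemens):
  0.04879·V_1 - 0.04545·V_2 = 0.01667
  0.06673·V_2 - 0.04545·V_1 - 0.02128·V_3 = 0
  0.0234·V_3 - 0.02128·V_2 = 0
Solving these 3 simultaneous equations (Gaussian elimination) gives:
  V_1 = 3.212 V, V_2 = 3.081 V, V_3 = 2.801 V
Power in each resistor, P = (ΔV)²/R:
  P_R1 = (5 - 3.212)²/300 = 0.01065 W
  P_R2 = (3.212 - 3.081)²/22 = 0.0007813 W
  P_R3 = (3.081 - 2.801)²/47 = 0.001669 W
  P_R4 = (2.801 - 0)²/470 = 0.01669 W
P_total = P_R1 + P_R2 + P_R3 + P_R4 = 0.0298 W

Final answer: 0.0298 W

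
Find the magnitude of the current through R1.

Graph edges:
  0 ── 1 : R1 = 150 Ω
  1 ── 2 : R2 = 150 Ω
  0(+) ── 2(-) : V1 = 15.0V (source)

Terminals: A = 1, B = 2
Nodal analysis, taking node 2 as the 0 V reference.
Source V1 fixes V_0 = 15 V.
KCL at each unknown node (sum of currents leaving = 0; resistances in Ω):
  Node 1: (V_1 - 15)/150 + (V_1 - 0)/150 = 0
Collecting terms: 0.01333 × V_1 = 0.1  =>  V_1 = 7.5 V
I_R1 = (V_0 - V_1)/R1 = (15 - 7.5)/150 = 0.05 A
|I_R1| = 0.05 A

Final answer: |I_R1| = 0.05 A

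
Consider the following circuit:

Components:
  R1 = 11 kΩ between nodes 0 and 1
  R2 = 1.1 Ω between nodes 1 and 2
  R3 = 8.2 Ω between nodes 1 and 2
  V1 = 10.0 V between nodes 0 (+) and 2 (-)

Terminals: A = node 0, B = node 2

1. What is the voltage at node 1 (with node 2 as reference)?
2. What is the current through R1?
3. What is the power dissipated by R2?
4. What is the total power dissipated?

Nodal analysis, taking node 2 as the 0 V reference.
Source V1 fixes V_0 = 10 V.
KCL at each unknown node (sum of currents leaving = 0; resistances in Ω):
  Node 1: (V_1 - 10)/11000 + (V_1 - 0)/1.1 + (V_1 - 0)/8.2 = 0
Collecting terms: 1.031 × V_1 = 0.0009091  =>  V_1 = 0.0008816 V
Part 1:
  Read off the nodal solution: V_1 = 0.0008816 V
Part 2:
  I_R1 = (V_0 - V_1)/R1 = (10 - 0.0008816)/11000 = 0.000909 A
  Magnitude: I_R1 = 0.000909 A
Part 3:
  I_R2 = (V_1 - V_2)/R2 = (0.0008816 - 0)/1.1 = 0.0008015 A
  P_R2 = I_R2² × R2 = (0.0008015)² × 1.1 = 0.0000007066 W
Part 4:
  Power in each resistor, P = (ΔV)²/R:
    P_R1 = (10 - 0.0008816)²/11000 = 0.009089 W
    P_R2 = (0.0008816 - 0)²/1.1 = 0.0000007066 W
    P_R3 = (0.0008816 - 0)²/8.2 = 0.00000009479 W
  P_total = P_R1 + P_R2 + P_R3 = 0.00909 W

Final answers:
1. V_1 = 0.0008816 V
2. I_R1 = 0.000909 A
3. P_R2 = 7.066e-07 W
4. P_total = 0.00909 W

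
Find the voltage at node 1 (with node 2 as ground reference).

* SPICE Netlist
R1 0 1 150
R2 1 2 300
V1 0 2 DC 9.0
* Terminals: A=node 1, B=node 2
Nodal analysis, taking node 2 as the 0 V reference.
Source V1 fixes V_0 = 9 V.
KCL at each unknown node (sum of currents leaving = 0; resistances in Ω):
  Node 1: (V_1 - 9)/150 + (V_1 - 0)/300 = 0
Collecting terms: 0.01 × V_1 = 0.06  =>  V_1 = 6 V
The requested potential is V_1 = 6 V.

Final answer: V_1 = 6 V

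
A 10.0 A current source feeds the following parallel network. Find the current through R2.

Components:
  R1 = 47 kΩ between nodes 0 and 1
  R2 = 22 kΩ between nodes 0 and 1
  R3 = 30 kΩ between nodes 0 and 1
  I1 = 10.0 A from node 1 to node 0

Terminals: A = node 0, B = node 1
All resistors sit directly between nodes 0 and 1, so they are in parallel and share one voltage V; the full source current 10 A splits among them.
1/R_par = 1/47000 + 1/22000 + 1/30000 = 0.0001001 S  =>  R_par = 9994 Ω
V = I × R_par = 10 × 9994 = 99940 V
I_R2 = V/R2 = 99940/22000 = 4.543 A

Final answer: 4.543 A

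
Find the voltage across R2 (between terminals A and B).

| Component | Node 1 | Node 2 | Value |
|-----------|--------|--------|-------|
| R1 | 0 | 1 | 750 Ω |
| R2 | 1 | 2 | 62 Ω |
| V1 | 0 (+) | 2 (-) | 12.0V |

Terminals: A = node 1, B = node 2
R1 and R2 are in series across V1 (node 0 → node 1 → node 2), and the output A–B is taken across R2, so this is a voltage divider.
Series current: I = V1/(R1 + R2) = 12/(750 + 62) = 12/812 = 0.01478 A
V_R2 = I × R2 = V1 × R2/(R1 + R2) = 12 × 62/812 = 0.9163 V

Final answer: 0.9163 V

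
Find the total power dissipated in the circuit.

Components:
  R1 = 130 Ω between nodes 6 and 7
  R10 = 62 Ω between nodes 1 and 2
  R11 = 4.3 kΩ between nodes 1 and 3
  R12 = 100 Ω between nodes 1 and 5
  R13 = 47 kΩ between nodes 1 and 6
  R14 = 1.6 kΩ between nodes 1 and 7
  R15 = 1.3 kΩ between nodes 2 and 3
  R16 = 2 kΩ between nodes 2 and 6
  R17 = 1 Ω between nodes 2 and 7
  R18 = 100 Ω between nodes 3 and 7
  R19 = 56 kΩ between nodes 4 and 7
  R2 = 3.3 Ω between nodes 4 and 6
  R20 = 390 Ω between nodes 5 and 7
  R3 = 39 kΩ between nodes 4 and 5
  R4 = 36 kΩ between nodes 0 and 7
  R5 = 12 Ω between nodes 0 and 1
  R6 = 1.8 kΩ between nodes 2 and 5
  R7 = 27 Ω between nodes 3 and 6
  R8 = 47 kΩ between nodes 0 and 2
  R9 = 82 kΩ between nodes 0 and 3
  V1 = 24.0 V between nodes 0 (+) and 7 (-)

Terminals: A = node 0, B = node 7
Nodal analysis, taking node 7 as the 0 V reference.
Source V1 fixes V_0 = 24 V.
KCL at each unknown node (sum of currents leaving = 0; resistances in Ω):
  Node 1: (V_1 - 24)/12 + (V_1 - V_2)/62 + (V_1 - V_3)/4300 + (V_1 - V_5)/100 + (V_1 - V_6)/47000 + (V_1 - 0)/1600 = 0
  Node 2: (V_2 - V_5)/1800 + (V_2 - 24)/47000 + (V_2 - V_1)/62 + (V_2 - V_3)/1300 + (V_2 - V_6)/2000 + (V_2 - 0)/1 = 0
  Node 3: (V_3 - V_6)/27 + (V_3 - 24)/82000 + (V_3 - V_1)/4300 + (V_3 - V_2)/1300 + (V_3 - 0)/100 = 0
  Node 4: (V_4 - V_6)/3.3 + (V_4 - V_5)/39000 + (V_4 - 0)/56000 = 0
  Node 5: (V_5 - V_4)/39000 + (V_5 - V_2)/1800 + (V_5 - V_1)/100 + (V_5 - 0)/390 = 0
  Node 6: (V_6 - 0)/130 + (V_6 - V_4)/3.3 + (V_6 - V_3)/27 + (V_6 - V_1)/47000 + (V_6 - V_2)/2000 = 0
Collecting terms (coefficients in siemens):
  0.1103·V_1 - 0.01613·V_2 - 0.0002326·V_3 - 0.01·V_5 - 0.00002128·V_6 = 2
  1.018·V_2 - 0.01613·V_1 - 0.0007692·V_3 - 0.0005556·V_5 - 0.0005·V_6 = 0.0005106
  0.04805·V_3 - 0.0002326·V_1 - 0.0007692·V_2 - 0.03704·V_6 = 0.0002927
  0.3031·V_4 - 0.00002564·V_5 - 0.303·V_6 = 0
  0.01315·V_5 - 0.01·V_1 - 0.0005556·V_2 - 0.00002564·V_4 = 0
  0.3483·V_6 - 0.00002128·V_1 - 0.0005·V_2 - 0.03704·V_3 - 0.303·V_4 = 0
Solving these 6 simultaneous equations (Gaussian elimination) gives:
  V_1 = 19.52 V, V_2 = 0.3183 V, V_3 = 0.3298 V, V_4 = 0.292 V
  V_5 = 14.86 V, V_6 = 0.2907 V
Power in each resistor, P = (ΔV)²/R:
  P_R1 = (0.2907 - 0)²/130 = 0.0006502 W
  P_R2 = (0.292 - 0.2907)²/3.3 = 0.0000004479 W
  P_R3 = (0.292 - 14.86)²/39000 = 0.005444 W
  P_R4 = (24 - 0)²/36000 = 0.016 W
  P_R5 = (24 - 19.52)²/12 = 1.673 W
  P_R6 = (0.3183 - 14.86)²/1800 = 0.1175 W
  P_R7 = (0.3298 - 0.2907)²/27 = 0.00005639 W
  P_R8 = (24 - 0.3183)²/47000 = 0.01193 W
  P_R9 = (24 - 0.3298)²/82000 = 0.006833 W
  P_R10 = (19.52 - 0.3183)²/62 = 5.947 W
  P_R11 = (19.52 - 0.3298)²/4300 = 0.08564 W
  P_R12 = (19.52 - 14.86)²/100 = 0.2168 W
  P_R13 = (19.52 - 0.2907)²/47000 = 0.007867 W
  P_R14 = (19.52 - 0)²/1600 = 0.2381 W
  P_R15 = (0.3183 - 0.3298)²/1300 = 0.0000001012 W
  P_R16 = (0.3183 - 0.2907)²/2000 = 0.0000003794 W
  P_R17 = (0.3183 - 0)²/1 = 0.1013 W
  P_R18 = (0.3298 - 0)²/100 = 0.001087 W
  P_R19 = (0.292 - 0)²/56000 = 0.000001522 W
  P_R20 = (14.86 - 0)²/390 = 0.5665 W
P_total = P_R1 + P_R2 + P_R3 + P_R4 + P_R5 + P_R6 + P_R7 + P_R8 + P_R9 + P_R10 + P_R11 + P_R12 + P_R13 + P_R14 + P_R15 + P_R16 + P_R17 + P_R18 + P_R19 + P_R20 = 8.995 W

Final answer: 8.995 W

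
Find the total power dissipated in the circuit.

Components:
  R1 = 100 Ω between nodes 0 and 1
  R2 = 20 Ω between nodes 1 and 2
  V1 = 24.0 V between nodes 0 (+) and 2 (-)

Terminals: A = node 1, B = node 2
Nodal analysis, taking node 2 as the 0 V reference.
Source V1 fixes V_0 = 24 V.
KCL at each unknown node (sum of currents leaving = 0; resistances in Ω):
  Node 1: (V_1 - 24)/100 + (V_1 - 0)/20 = 0
Collecting terms: 0.06 × V_1 = 0.24  =>  V_1 = 4 V
Power in each resistor, P = (ΔV)²/R:
  P_R1 = (24 - 4)²/100 = 4 W
  P_R2 = (4 - 0)²/20 = 0.8 W
P_total = P_R1 + P_R2 = 4.8 W

Final answer: 4.8 W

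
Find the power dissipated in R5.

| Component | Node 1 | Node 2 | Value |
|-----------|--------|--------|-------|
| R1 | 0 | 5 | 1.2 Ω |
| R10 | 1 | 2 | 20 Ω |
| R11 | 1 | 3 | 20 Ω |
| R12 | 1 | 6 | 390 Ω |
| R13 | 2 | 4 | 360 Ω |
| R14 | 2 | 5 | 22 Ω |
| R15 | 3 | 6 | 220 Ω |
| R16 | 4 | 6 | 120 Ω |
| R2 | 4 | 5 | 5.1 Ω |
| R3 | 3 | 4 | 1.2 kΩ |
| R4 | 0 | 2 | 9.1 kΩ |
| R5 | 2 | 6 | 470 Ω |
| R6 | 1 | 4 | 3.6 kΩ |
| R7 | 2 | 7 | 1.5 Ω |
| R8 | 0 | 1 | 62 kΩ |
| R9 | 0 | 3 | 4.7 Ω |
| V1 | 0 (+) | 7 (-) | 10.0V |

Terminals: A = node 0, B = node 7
Nodal analysis, taking node 7 as the 0 V reference.
Source V1 fixes V_0 = 10 V.
KCL at each unknown node (sum of currents leaving = 0; resistances in Ω):
  Node 1: (V_1 - V_4)/3600 + (V_1 - 10)/62000 + (V_1 - V_2)/20 + (V_1 - V_3)/20 + (V_1 - V_6)/390 = 0
  Node 2: (V_2 - 10)/9100 + (V_2 - V_6)/470 + (V_2 - 0)/1.5 + (V_2 - V_1)/20 + (V_2 - V_4)/360 + (V_2 - V_5)/22 = 0
  Node 3: (V_3 - V_4)/1200 + (V_3 - 10)/4.7 + (V_3 - V_1)/20 + (V_3 - V_6)/220 = 0
  Node 4: (V_4 - V_5)/5.1 + (V_4 - V_3)/1200 + (V_4 - V_1)/3600 + (V_4 - V_2)/360 + (V_4 - V_6)/120 = 0
  Node 5: (V_5 - 10)/1.2 + (V_5 - V_4)/5.1 + (V_5 - V_2)/22 = 0
  Node 6: (V_6 - V_2)/470 + (V_6 - V_1)/390 + (V_6 - V_3)/220 + (V_6 - V_4)/120 = 0
Collecting terms (coefficients in siemens):
  0.1029·V_1 - 0.05·V_2 - 0.05·V_3 - 0.0002778·V_4 - 0.002564·V_6 = 0.0001613
  0.7671·V_2 - 0.05·V_1 - 0.002778·V_4 - 0.04545·V_5 - 0.002128·V_6 = 0.001099
  0.2681·V_3 - 0.05·V_1 - 0.0008333·V_4 - 0.004545·V_6 = 2.128
  0.2083·V_4 - 0.0002778·V_1 - 0.002778·V_2 - 0.0008333·V_3 - 0.1961·V_5 - 0.008333·V_6 = 0
  1.075·V_5 - 0.04545·V_2 - 0.1961·V_4 = 8.333
  0.01757·V_6 - 0.002564·V_1 - 0.002128·V_2 - 0.004545·V_3 - 0.008333·V_4 = 0
Solving these 6 simultaneous equations (Gaussian elimination) gives:
  V_1 = 5.071 V, V_2 = 0.9488 V, V_3 = 9.038 V, V_4 = 9.291 V
  V_5 = 9.488 V, V_6 = 7.599 V
I_R5 = (V_2 - V_6)/R5 = (0.9488 - 7.599)/470 = -0.01415 A
P_R5 = I_R5² × R5 = (-0.01415)² × 470 = 0.09411 W

Final answer: 0.09411 W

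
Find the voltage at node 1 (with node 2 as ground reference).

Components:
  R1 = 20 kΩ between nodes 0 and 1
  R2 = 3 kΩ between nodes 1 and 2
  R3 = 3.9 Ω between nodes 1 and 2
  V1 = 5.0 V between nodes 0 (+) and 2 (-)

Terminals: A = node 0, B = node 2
Nodal analysis, taking node 2 as the 0 V reference.
Source V1 fixes V_0 = 5 V.
KCL at each unknown node (sum of currents leaving = 0; resistances in Ω):
  Node 1: (V_1 - 5)/20000 + (V_1 - 0)/3000 + (V_1 - 0)/3.9 = 0
Collecting terms: 0.2568 × V_1 = 0.00025  =>  V_1 = 0.0009735 V
The requested potential is V_1 = 0.0009735 V.

Final answer: V_1 = 0.0009735 V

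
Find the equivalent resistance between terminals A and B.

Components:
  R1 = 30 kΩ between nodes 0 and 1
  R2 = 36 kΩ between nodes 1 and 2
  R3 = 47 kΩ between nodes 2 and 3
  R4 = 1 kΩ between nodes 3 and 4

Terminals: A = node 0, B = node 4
Reduce the network between node 0 (A) and node 4 (B) by series/parallel combination:
  Rs1 = R1 + R2 (series, joined only at node 1) = 30000 + 36000 = 66000 Ω
  Rs2 = R3 + Rs1 (series, joined only at node 2) = 47000 + 66000 = 113000 Ω
  Rs3 = R4 + Rs2 (series, joined only at node 3) = 1000 + 113000 = 114000 Ω
R_eq = 114 kΩ

Final answer: 114 kΩ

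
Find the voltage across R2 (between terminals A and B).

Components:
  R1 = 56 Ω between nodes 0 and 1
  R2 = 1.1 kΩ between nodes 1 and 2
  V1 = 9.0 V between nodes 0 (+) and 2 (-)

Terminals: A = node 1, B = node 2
R1 and R2 are in series across V1 (node 0 → node 1 → node 2), and the output A–B is taken across R2, so this is a voltage divider.
Series current: I = V1/(R1 + R2) = 9/(56 + 1100) = 9/1156 = 0.007785 A
V_R2 = I × R2 = V1 × R2/(R1 + R2) = 9 × 1100/1156 = 8.564 V

Final answer: 8.564 V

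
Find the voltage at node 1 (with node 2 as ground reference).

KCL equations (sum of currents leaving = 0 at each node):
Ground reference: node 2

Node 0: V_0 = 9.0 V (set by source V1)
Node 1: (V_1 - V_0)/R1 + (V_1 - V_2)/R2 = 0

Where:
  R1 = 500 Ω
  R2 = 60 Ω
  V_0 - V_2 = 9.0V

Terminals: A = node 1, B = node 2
Nodal analysis, taking node 2 as the 0 V reference.
Source V1 fixes V_0 = 9 V.
KCL at each unknown node (sum of currents leaving = 0; resistances in Ω):
  Node 1: (V_1 - 9)/500 + (V_1 - 0)/60 = 0
Collecting terms: 0.01867 × V_1 = 0.018  =>  V_1 = 0.9643 V
The requested potential is V_1 = 0.9643 V.

Final answer: V_1 = 0.9643 V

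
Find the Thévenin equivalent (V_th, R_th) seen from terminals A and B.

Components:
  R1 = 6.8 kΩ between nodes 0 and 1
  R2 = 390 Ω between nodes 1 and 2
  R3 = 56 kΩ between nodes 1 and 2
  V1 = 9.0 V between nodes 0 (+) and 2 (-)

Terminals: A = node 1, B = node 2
Step 1 — V_th is the open-circuit voltage V_A - V_B (nothing connected across the terminals).
Nodal analysis, taking node 2 as the 0 V reference.
Source V1 fixes V_0 = 9 V.
KCL at each unknown node (sum of currents leaving = 0; resistances in Ω):
  Node 1: (V_1 - 9)/6800 + (V_1 - 0)/390 + (V_1 - 0)/56000 = 0
Collecting terms: 0.002729 × V_1 = 0.001324  =>  V_1 = 0.485 V
V_th = V_1 - V_2 = 0.485 - 0 = 0.485 V
Step 2 — R_th: zero the source — replace V1 by a short circuit (node 2 merges into node 0) — and find the resistance seen between A (node 1) and B (node 0).
Reduce the network between node 1 (A) and node 0 (B) by series/parallel combination:
  Rp1 = R1 ‖ R2 ‖ R3 (parallel, all between nodes 0 and 1) = 1/(1/6800 + 1/390 + 1/56000) = 366.4 Ω
R_th = 366.4 Ω

Final answer: V_th = 0.485 V, R_th = 366.4 Ω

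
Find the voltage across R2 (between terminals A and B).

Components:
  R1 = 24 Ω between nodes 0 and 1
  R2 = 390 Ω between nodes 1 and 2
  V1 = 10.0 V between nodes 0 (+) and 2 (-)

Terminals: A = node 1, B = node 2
R1 and R2 are in series across V1 (node 0 → node 1 → node 2), and the output A–B is taken across R2, so this is a voltage divider.
Series current: I = V1/(R1 + R2) = 10/(24 + 390) = 10/414 = 0.02415 A
V_R2 = I × R2 = V1 × R2/(R1 + R2) = 10 × 390/414 = 9.42 V

Final answer: 9.42 V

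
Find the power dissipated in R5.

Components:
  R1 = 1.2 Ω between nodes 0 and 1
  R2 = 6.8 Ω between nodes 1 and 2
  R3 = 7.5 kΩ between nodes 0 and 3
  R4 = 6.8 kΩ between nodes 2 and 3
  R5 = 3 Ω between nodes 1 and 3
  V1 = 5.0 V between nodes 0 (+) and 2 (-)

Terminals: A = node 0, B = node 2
Nodal analysis, taking node 2 as the 0 V reference.
Source V1 fixes V_0 = 5 V.
KCL at each unknown node (sum of currents leaving = 0; resistances in Ω):
  Node 1: (V_1 - 5)/1.2 + (V_1 - 0)/6.8 + (V_1 - V_3)/3 = 0
  Node 3: (V_3 - 5)/7500 + (V_3 - 0)/6800 + (V_3 - V_1)/3 = 0
Collecting terms (coefficients in siemens):
  1.314·V_1 - 0.3333·V_3 = 4.167
  0.3336·V_3 - 0.3333·V_1 = 0.0006667
Determinant D = (1.314)(0.3336) - (-0.3333)(-0.3333) = 0.3272
V_1 = [(4.167)(0.3336) - (-0.3333)(0.0006667)]/D = 4.249 V
V_3 = [(1.314)(0.0006667) - (4.167)(-0.3333)]/D = 4.248 V
I_R5 = (V_1 - V_3)/R5 = (4.249 - 4.248)/3 = 0.0005244 A
P_R5 = I_R5² × R5 = (0.0005244)² × 3 = 0.000000825 W

Final answer: 8.25e-07 W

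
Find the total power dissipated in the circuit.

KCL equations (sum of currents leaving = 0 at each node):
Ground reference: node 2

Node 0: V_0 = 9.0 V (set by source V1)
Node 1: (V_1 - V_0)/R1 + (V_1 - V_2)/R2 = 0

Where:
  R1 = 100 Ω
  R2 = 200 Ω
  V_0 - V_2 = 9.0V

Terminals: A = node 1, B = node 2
Nodal analysis, taking node 2 as the 0 V reference.
Source V1 fixes V_0 = 9 V.
KCL at each unknown node (sum of currents leaving = 0; resistances in Ω):
  Node 1: (V_1 - 9)/100 + (V_1 - 0)/200 = 0
Collecting terms: 0.015 × V_1 = 0.09  =>  V_1 = 6 V
Power in each resistor, P = (ΔV)²/R:
  P_R1 = (9 - 6)²/100 = 0.09 W
  P_R2 = (6 - 0)²/200 = 0.18 W
P_total = P_R1 + P_R2 = 0.27 W

Final answer: 0.27 W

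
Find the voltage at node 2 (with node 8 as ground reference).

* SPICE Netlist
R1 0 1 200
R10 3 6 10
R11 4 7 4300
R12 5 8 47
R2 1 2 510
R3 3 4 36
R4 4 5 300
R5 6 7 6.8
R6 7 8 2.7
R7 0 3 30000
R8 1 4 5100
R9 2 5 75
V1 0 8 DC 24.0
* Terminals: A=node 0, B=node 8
Nodal analysis, taking node 8 as the 0 V reference.
Source V1 fixes V_0 = 24 V.
KCL at each unknown node (sum of currents leaving = 0; resistances in Ω):
  Node 1: (V_1 - 24)/200 + (V_1 - V_2)/510 + (V_1 - V_4)/5100 = 0
  Node 2: (V_2 - V_1)/510 + (V_2 - V_5)/75 = 0
  Node 3: (V_3 - V_4)/36 + (V_3 - 24)/30000 + (V_3 - V_6)/10 = 0
  Node 4: (V_4 - V_3)/36 + (V_4 - V_5)/300 + (V_4 - V_1)/5100 + (V_4 - V_7)/4300 = 0
  Node 5: (V_5 - V_4)/300 + (V_5 - V_2)/75 + (V_5 - 0)/47 = 0
  Node 6: (V_6 - V_7)/6.8 + (V_6 - V_3)/10 = 0
  Node 7: (V_7 - V_6)/6.8 + (V_7 - 0)/2.7 + (V_7 - V_4)/4300 = 0
Collecting terms (coefficients in siemens):
  0.007157·V_1 - 0.001961·V_2 - 0.0001961·V_4 = 0.12
  0.01529·V_2 - 0.001961·V_1 - 0.01333·V_5 = 0
  0.1278·V_3 - 0.02778·V_4 - 0.1·V_6 = 0.0008
  0.03154·V_4 - 0.0001961·V_1 - 0.02778·V_3 - 0.003333·V_5 - 0.0002326·V_7 = 0
  0.03794·V_5 - 0.01333·V_2 - 0.003333·V_4 = 0
  0.2471·V_6 - 0.1·V_3 - 0.1471·V_7 = 0
  0.5177·V_7 - 0.0002326·V_4 - 0.1471·V_6 = 0
Solving these 7 simultaneous equations (Gaussian elimination) gives:
  V_1 = 17.68 V, V_2 = 3.307 V, V_3 = 0.1349 V, V_4 = 0.3551 V
  V_5 = 1.193 V, V_6 = 0.06585 V, V_7 = 0.01887 V
The requested potential is V_2 = 3.307 V.

Final answer: V_2 = 3.307 V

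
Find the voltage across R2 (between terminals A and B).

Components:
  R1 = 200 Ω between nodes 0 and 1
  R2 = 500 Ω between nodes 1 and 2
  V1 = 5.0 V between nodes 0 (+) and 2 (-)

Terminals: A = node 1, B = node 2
R1 and R2 are in series across V1 (node 0 → node 1 → node 2), and the output A–B is taken across R2, so this is a voltage divider.
Series current: I = V1/(R1 + R2) = 5/(200 + 500) = 5/700 = 0.007143 A
V_R2 = I × R2 = V1 × R2/(R1 + R2) = 5 × 500/700 = 3.571 V

Final answer: 3.571 V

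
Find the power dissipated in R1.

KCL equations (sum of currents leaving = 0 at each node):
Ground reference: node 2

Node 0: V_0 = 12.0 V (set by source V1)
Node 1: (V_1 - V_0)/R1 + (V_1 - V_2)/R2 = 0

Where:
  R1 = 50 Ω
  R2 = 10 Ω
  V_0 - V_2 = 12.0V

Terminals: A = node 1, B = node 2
Nodal analysis, taking node 2 as the 0 V reference.
Source V1 fixes V_0 = 12 V.
KCL at each unknown node (sum of currents leaving = 0; resistances in Ω):
  Node 1: (V_1 - 12)/50 + (V_1 - 0)/10 = 0
Collecting terms: 0.12 × V_1 = 0.24  =>  V_1 = 2 V
I_R1 = (V_0 - V_1)/R1 = (12 - 2)/50 = 0.2 A
P_R1 = I_R1² × R1 = (0.2)² × 50 = 2 W

Final answer: 2 W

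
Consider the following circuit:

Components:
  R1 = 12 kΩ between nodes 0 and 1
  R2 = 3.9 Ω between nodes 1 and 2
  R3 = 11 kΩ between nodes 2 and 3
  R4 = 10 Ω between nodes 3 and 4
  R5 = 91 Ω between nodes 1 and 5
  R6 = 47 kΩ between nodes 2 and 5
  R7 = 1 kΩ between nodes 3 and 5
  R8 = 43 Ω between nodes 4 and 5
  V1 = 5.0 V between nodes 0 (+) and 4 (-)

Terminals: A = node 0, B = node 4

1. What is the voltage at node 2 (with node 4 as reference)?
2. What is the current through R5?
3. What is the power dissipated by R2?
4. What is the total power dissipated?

Nodal analysis, taking node 4 as the 0 V reference.
Source V1 fixes V_0 = 5 V.
KCL at each unknown node (sum of currents leaving = 0; resistances in Ω):
  Node 1: (V_1 - 5)/12000 + (V_1 - V_2)/3.9 + (V_1 - V_5)/91 = 0
  Node 2: (V_2 - V_1)/3.9 + (V_2 - V_3)/11000 + (V_2 - V_5)/47000 = 0
  Node 3: (V_3 - V_2)/11000 + (V_3 - 0)/10 + (V_3 - V_5)/1000 = 0
  Node 5: (V_5 - V_1)/91 + (V_5 - V_2)/47000 + (V_5 - V_3)/1000 + (V_5 - 0)/43 = 0
Collecting terms (coefficients in siemens):
  0.2675·V_1 - 0.2564·V_2 - 0.01099·V_5 = 0.0004167
  0.2565·V_2 - 0.2564·V_1 - 0.00009091·V_3 - 0.00002128·V_5 = 0
  0.1011·V_3 - 0.00009091·V_2 - 0.001·V_5 = 0
  0.03527·V_5 - 0.01099·V_1 - 0.00002128·V_2 - 0.001·V_3 = 0
Solving these 4 simultaneous equations (Gaussian elimination) gives:
  V_1 = 0.0538 V, V_2 = 0.05377 V, V_3 = 0.0002146 V, V_5 = 0.0168 V
Part 1:
  Read off the nodal solution: V_2 = 0.05377 V
Part 2:
  I_R5 = (V_1 - V_5)/R5 = (0.0538 - 0.0168)/91 = 0.0004065 A
  Magnitude: I_R5 = 0.0004065 A
Part 3:
  I_R2 = (V_1 - V_2)/R2 = (0.0538 - 0.05377)/3.9 = 0.000005656 A
  P_R2 = I_R2² × R2 = (0.000005656)² × 3.9 = 0.0000000001247 W
Part 4:
  Power in each resistor, P = (ΔV)²/R:
    P_R1 = (5 - 0.0538)²/12000 = 0.002039 W
    P_R2 = (0.0538 - 0.05377)²/3.9 = 0.0000000001247 W
    P_R3 = (0.05377 - 0.0002146)²/11000 = 0.0000002608 W
    P_R4 = (0.0002146 - 0)²/10 = 0.000000004603 W
    P_R5 = (0.0538 - 0.0168)²/91 = 0.00001504 W
    P_R6 = (0.05377 - 0.0168)²/47000 = 0.00000002908 W
    P_R7 = (0.0002146 - 0.0168)²/1000 = 0.0000002751 W
    P_R8 = (0 - 0.0168)²/43 = 0.000006565 W
  P_total = P_R1 + P_R2 + P_R3 + P_R4 + P_R5 + P_R6 + P_R7 + P_R8 = 0.002061 W

Final answers:
1. V_2 = 0.05377 V
2. I_R5 = 0.0004065 A
3. P_R2 = 1.247e-10 W
4. P_total = 0.002061 W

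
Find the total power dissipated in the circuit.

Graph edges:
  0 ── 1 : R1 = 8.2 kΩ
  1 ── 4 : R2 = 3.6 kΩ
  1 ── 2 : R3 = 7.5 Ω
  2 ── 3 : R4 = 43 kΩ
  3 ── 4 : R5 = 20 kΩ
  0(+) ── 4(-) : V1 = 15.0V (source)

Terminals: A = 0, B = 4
Nodal analysis, taking node 4 as the 0 V reference.
Source V1 fixes V_0 = 15 V.
KCL at each unknown node (sum of currents leaving = 0; resistances in Ω):
  Node 1: (V_1 - 15)/8200 + (V_1 - 0)/3600 + (V_1 - V_2)/7.5 = 0
  Node 2: (V_2 - V_1)/7.5 + (V_2 - V_3)/43000 = 0
  Node 3: (V_3 - V_2)/43000 + (V_3 - 0)/20000 = 0
Collecting terms (coefficients in siemens):
  0.1337·V_1 - 0.1333·V_2 = 0.001829
  0.1334·V_2 - 0.1333·V_1 - 0.00002326·V_3 = 0
  0.00007326·V_3 - 0.00002326·V_2 = 0
Solving these 3 simultaneous equations (Gaussian elimination) gives:
  V_1 = 4.402 V, V_2 = 4.401 V, V_3 = 1.397 V
Power in each resistor, P = (ΔV)²/R:
  P_R1 = (15 - 4.402)²/8200 = 0.0137 W
  P_R2 = (4.402 - 0)²/3600 = 0.005381 W
  P_R3 = (4.402 - 4.401)²/7.5 = 0.0000000366 W
  P_R4 = (4.401 - 1.397)²/43000 = 0.0002098 W
  P_R5 = (1.397 - 0)²/20000 = 0.0000976 W
P_total = P_R1 + P_R2 + P_R3 + P_R4 + P_R5 = 0.01939 W

Final answer: 0.01939 W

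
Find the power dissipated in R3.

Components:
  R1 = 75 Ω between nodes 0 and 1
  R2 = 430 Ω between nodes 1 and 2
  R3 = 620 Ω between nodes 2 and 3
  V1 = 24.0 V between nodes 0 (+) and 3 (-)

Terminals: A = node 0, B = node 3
Nodal analysis, taking node 3 as the 0 V reference.
Source V1 fixes V_0 = 24 V.
KCL at each unknown node (sum of currents leaving = 0; resistances in Ω):
  Node 1: (V_1 - 24)/75 + (V_1 - V_2)/430 = 0
  Node 2: (V_2 - V_1)/430 + (V_2 - 0)/620 = 0
Collecting terms (coefficients in siemens):
  0.01566·V_1 - 0.002326·V_2 = 0.32
  0.003938·V_2 - 0.002326·V_1 = 0
Determinant D = (0.01566)(0.003938) - (-0.002326)(-0.002326) = 0.00005626
V_1 = [(0.32)(0.003938) - (-0.002326)(0)]/D = 22.4 V
V_2 = [(0.01566)(0) - (0.32)(-0.002326)]/D = 13.23 V
I_R3 = (V_2 - V_3)/R3 = (13.23 - 0)/620 = 0.02133 A
P_R3 = I_R3² × R3 = (0.02133)² × 620 = 0.2822 W

Final answer: 0.2822 W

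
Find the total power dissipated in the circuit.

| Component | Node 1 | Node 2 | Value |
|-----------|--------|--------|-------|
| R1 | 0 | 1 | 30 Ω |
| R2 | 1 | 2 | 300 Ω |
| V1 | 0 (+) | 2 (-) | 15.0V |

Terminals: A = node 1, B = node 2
Nodal analysis, taking node 2 as the 0 V reference.
Source V1 fixes V_0 = 15 V.
KCL at each unknown node (sum of currents leaving = 0; resistances in Ω):
  Node 1: (V_1 - 15)/30 + (V_1 - 0)/300 = 0
Collecting terms: 0.03667 × V_1 = 0.5  =>  V_1 = 13.64 V
Power in each resistor, P = (ΔV)²/R:
  P_R1 = (15 - 13.64)²/30 = 0.06198 W
  P_R2 = (13.64 - 0)²/300 = 0.6198 W
P_total = P_R1 + P_R2 = 0.6818 W

Final answer: 0.6818 W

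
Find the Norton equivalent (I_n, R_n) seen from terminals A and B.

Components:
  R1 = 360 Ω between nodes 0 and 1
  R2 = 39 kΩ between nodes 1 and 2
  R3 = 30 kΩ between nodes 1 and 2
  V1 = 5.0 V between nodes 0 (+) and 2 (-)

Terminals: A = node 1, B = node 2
Find the Thévenin equivalent first; then I_n = V_th/R_th and R_n = R_th.
Step 1 — V_th is the open-circuit voltage V_A - V_B (nothing connected across the terminals).
Nodal analysis, taking node 2 as the 0 V reference.
Source V1 fixes V_0 = 5 V.
KCL at each unknown node (sum of currents leaving = 0; resistances in Ω):
  Node 1: (V_1 - 5)/360 + (V_1 - 0)/39000 + (V_1 - 0)/30000 = 0
Collecting terms: 0.002837 × V_1 = 0.01389  =>  V_1 = 4.896 V
V_th = V_1 - V_2 = 4.896 - 0 = 4.896 V
Step 2 — R_th: zero the source — replace V1 by a short circuit (node 2 merges into node 0) — and find the resistance seen between A (node 1) and B (node 0).
Reduce the network between node 1 (A) and node 0 (B) by series/parallel combination:
  Rp1 = R1 ‖ R2 ‖ R3 (parallel, all between nodes 0 and 1) = 1/(1/360 + 1/39000 + 1/30000) = 352.5 Ω
R_th = 352.5 Ω
I_n = V_th/R_th = 4.896/352.5 = 0.01389 A, and R_n = R_th = 352.5 Ω

Final answer: I_n = 0.01389 A, R_n = 352.5 Ω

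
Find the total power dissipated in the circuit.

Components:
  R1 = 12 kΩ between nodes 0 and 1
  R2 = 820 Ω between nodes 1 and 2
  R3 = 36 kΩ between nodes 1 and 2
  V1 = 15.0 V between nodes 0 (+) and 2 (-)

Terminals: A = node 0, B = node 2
Nodal analysis, taking node 2 as the 0 V reference.
Source V1 fixes V_0 = 15 V.
KCL at each unknown node (sum of currents leaving = 0; resistances in Ω):
  Node 1: (V_1 - 15)/12000 + (V_1 - 0)/820 + (V_1 - 0)/36000 = 0
Collecting terms: 0.001331 × V_1 = 0.00125  =>  V_1 = 0.9394 V
Power in each resistor, P = (ΔV)²/R:
  P_R1 = (15 - 0.9394)²/12000 = 0.01648 W
  P_R2 = (0.9394 - 0)²/820 = 0.001076 W
  P_R3 = (0.9394 - 0)²/36000 = 0.00002451 W
P_total = P_R1 + P_R2 + P_R3 = 0.01758 W

Final answer: 0.01758 W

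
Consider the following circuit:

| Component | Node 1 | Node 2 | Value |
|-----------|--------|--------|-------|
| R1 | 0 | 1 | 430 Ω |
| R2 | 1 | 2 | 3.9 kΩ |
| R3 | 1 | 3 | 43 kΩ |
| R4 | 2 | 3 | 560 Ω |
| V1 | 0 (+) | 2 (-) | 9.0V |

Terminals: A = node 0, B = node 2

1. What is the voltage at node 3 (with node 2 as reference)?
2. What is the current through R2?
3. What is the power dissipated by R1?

Nodal analysis, taking node 2 as the 0 V reference.
Source V1 fixes V_0 = 9 V.
KCL at each unknown node (sum of currents leaving = 0; resistances in Ω):
  Node 1: (V_1 - 9)/430 + (V_1 - 0)/3900 + (V_1 - V_3)/43000 = 0
  Node 3: (V_3 - V_1)/43000 + (V_3 - 0)/560 = 0
Collecting terms (coefficients in siemens):
  0.002605·V_1 - 0.00002326·V_3 = 0.02093
  0.001809·V_3 - 0.00002326·V_1 = 0
Determinant D = (0.002605)(0.001809) - (-0.00002326)(-0.00002326) = 0.000004712
V_1 = [(0.02093)(0.001809) - (-0.00002326)(0)]/D = 8.035 V
V_3 = [(0.002605)(0) - (0.02093)(-0.00002326)]/D = 0.1033 V
Part 1:
  Read off the nodal solution: V_3 = 0.1033 V
Part 2:
  I_R2 = (V_1 - V_2)/R2 = (8.035 - 0)/3900 = 0.00206 A
  Magnitude: I_R2 = 0.00206 A
Part 3:
  I_R1 = (V_0 - V_1)/R1 = (9 - 8.035)/430 = 0.002245 A
  P_R1 = I_R1² × R1 = (0.002245)² × 430 = 0.002167 W

Final answers:
1. V_3 = 0.1033 V
2. I_R2 = 0.00206 A
3. P_R1 = 0.002167 W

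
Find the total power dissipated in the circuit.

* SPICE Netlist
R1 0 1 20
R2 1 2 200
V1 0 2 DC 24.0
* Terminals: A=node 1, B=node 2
Nodal analysis, taking node 2 as the 0 V reference.
Source V1 fixes V_0 = 24 V.
KCL at each unknown node (sum of currents leaving = 0; resistances in Ω):
  Node 1: (V_1 - 24)/20 + (V_1 - 0)/200 = 0
Collecting terms: 0.055 × V_1 = 1.2  =>  V_1 = 21.82 V
Power in each resistor, P = (ΔV)²/R:
  P_R1 = (24 - 21.82)²/20 = 0.238 W
  P_R2 = (21.82 - 0)²/200 = 2.38 W
P_total = P_R1 + P_R2 = 2.618 W

Final answer: 2.618 W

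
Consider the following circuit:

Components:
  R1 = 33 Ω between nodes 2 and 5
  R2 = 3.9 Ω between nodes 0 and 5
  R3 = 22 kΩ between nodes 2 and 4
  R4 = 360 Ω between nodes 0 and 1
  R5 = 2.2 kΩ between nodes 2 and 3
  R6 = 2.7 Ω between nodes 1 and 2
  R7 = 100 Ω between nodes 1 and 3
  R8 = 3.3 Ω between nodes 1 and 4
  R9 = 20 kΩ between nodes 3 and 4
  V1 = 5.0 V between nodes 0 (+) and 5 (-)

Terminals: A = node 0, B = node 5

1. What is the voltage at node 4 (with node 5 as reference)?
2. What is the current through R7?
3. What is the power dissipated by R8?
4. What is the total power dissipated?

Nodal analysis, taking node 5 as the 0 V reference.
Source V1 fixes V_0 = 5 V.
KCL at each unknown node (sum of currents leaving = 0; resistances in Ω):
  Node 1: (V_1 - 5)/360 + (V_1 - V_2)/2.7 + (V_1 - V_3)/100 + (V_1 - V_4)/3.3 = 0
  Node 2: (V_2 - 0)/33 + (V_2 - V_4)/22000 + (V_2 - V_3)/2200 + (V_2 - V_1)/2.7 = 0
  Node 3: (V_3 - V_2)/2200 + (V_3 - V_1)/100 + (V_3 - V_4)/20000 = 0
  Node 4: (V_4 - V_2)/22000 + (V_4 - V_1)/3.3 + (V_4 - V_3)/20000 = 0
Collecting terms (coefficients in siemens):
  0.6862·V_1 - 0.3704·V_2 - 0.01·V_3 - 0.303·V_4 = 0.01389
  0.4012·V_2 - 0.3704·V_1 - 0.0004545·V_3 - 0.00004545·V_4 = 0
  0.0105·V_3 - 0.01·V_1 - 0.0004545·V_2 - 0.00005·V_4 = 0
  0.3031·V_4 - 0.303·V_1 - 0.00004545·V_2 - 0.00005·V_3 = 0
Solving these 4 simultaneous equations (Gaussian elimination) gives:
  V_1 = 0.4511 V, V_2 = 0.417 V, V_3 = 0.4496 V, V_4 = 0.4511 V
Part 1:
  Read off the nodal solution: V_4 = 0.4511 V
Part 2:
  I_R7 = (V_1 - V_3)/R7 = (0.4511 - 0.4496)/100 = 0.00001474 A
  Magnitude: I_R7 = 0.00001474 A
Part 3:
  I_R8 = (V_1 - V_4)/R8 = (0.4511 - 0.4511)/3.3 = 0.000001622 A
  P_R8 = I_R8² × R8 = (0.000001622)² × 3.3 = 0.000000000008682 W
Part 4:
  Power in each resistor, P = (ΔV)²/R:
    P_R1 = (0.417 - 0)²/33 = 0.005269 W
    P_R2 = (5 - 0)²/3.9 = 6.41 W
    P_R3 = (0.417 - 0.4511)²/22000 = 0.00000005275 W
    P_R4 = (5 - 0.4511)²/360 = 0.05748 W
    P_R5 = (0.417 - 0.4496)²/2200 = 0.000000483 W
    P_R6 = (0.4511 - 0.417)²/2.7 = 0.00043 W
    P_R7 = (0.4511 - 0.4496)²/100 = 0.00000002174 W
    P_R8 = (0.4511 - 0.4511)²/3.3 = 0.000000000008682 W
    P_R9 = (0.4496 - 0.4511)²/20000 = 0.0000000001079 W
  P_total = P_R1 + P_R2 + P_R3 + P_R4 + P_R5 + P_R6 + P_R7 + P_R8 + P_R9 = 6.473 W

Final answers:
1. V_4 = 0.4511 V
2. I_R7 = 1.474e-05 A
3. P_R8 = 8.682e-12 W
4. P_total = 6.473 W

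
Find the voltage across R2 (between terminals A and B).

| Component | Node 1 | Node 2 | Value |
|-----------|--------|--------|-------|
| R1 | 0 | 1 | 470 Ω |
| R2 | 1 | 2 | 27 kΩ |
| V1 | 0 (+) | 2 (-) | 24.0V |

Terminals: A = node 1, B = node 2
R1 and R2 are in series across V1 (node 0 → node 1 → node 2), and the output A–B is taken across R2, so this is a voltage divider.
Series current: I = V1/(R1 + R2) = 24/(470 + 27000) = 24/27470 = 0.0008737 A
V_R2 = I × R2 = V1 × R2/(R1 + R2) = 24 × 27000/27470 = 23.59 V

Final answer: 23.59 V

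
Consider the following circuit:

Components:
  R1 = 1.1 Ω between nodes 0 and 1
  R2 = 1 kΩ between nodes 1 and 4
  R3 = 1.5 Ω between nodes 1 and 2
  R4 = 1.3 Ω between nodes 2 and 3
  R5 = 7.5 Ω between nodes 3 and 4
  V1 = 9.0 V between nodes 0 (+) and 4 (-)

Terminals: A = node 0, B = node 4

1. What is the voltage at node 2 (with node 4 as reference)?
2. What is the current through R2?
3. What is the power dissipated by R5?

Nodal analysis, taking node 4 as the 0 V reference.
Source V1 fixes V_0 = 9 V.
KCL at each unknown node (sum of currents leaving = 0; resistances in Ω):
  Node 1: (V_1 - 9)/1.1 + (V_1 - 0)/1000 + (V_1 - V_2)/1.5 = 0
  Node 2: (V_2 - V_1)/1.5 + (V_2 - V_3)/1.3 = 0
  Node 3: (V_3 - V_2)/1.3 + (V_3 - 0)/7.5 = 0
Collecting terms (coefficients in siemens):
  1.577·V_1 - 0.6667·V_2 = 8.182
  1.436·V_2 - 0.6667·V_1 - 0.7692·V_3 = 0
  0.9026·V_3 - 0.7692·V_2 = 0
Solving these 3 simultaneous equations (Gaussian elimination) gives:
  V_1 = 8.124 V, V_2 = 6.94 V, V_3 = 5.915 V
Part 1:
  Read off the nodal solution: V_2 = 6.94 V
Part 2:
  I_R2 = (V_1 - V_4)/R2 = (8.124 - 0)/1000 = 0.008124 A
  Magnitude: I_R2 = 0.008124 A
Part 3:
  I_R5 = (V_3 - V_4)/R5 = (5.915 - 0)/7.5 = 0.7887 A
  P_R5 = I_R5² × R5 = (0.7887)² × 7.5 = 4.665 W

Final answers:
1. V_2 = 6.94 V
2. I_R2 = 0.008124 A
3. P_R5 = 4.665 W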